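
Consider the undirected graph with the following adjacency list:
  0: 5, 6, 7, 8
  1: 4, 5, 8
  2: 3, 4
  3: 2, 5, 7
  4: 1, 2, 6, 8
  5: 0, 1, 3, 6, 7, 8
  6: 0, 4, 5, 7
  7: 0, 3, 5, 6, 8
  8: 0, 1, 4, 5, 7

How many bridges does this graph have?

The edges on the cycle 8-0-6-4-1-5-8 are not bridges since each lies on that cycle.
Every edge lies on some cycle, so there are no bridges.

0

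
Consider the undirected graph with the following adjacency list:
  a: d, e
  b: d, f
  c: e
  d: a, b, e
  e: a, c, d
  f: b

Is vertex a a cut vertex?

No

Deleting a leaves 1 component (was 1) (its neighbors d, e remain connected to each other), so a is not a cut vertex.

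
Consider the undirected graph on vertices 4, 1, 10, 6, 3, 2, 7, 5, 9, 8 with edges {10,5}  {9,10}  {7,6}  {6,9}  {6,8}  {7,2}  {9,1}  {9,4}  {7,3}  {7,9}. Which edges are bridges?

1-9, 10-5, 10-9, 2-7, 3-7, 4-9, 6-8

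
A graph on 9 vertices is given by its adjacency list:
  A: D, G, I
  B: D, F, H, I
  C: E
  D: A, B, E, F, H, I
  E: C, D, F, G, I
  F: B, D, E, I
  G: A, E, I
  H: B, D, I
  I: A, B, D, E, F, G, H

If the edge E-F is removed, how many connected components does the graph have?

1

E and F are still connected via E-I-F, so the component count stays at 1.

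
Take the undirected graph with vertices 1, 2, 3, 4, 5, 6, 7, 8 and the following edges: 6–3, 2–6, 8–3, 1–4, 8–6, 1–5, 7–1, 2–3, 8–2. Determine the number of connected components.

2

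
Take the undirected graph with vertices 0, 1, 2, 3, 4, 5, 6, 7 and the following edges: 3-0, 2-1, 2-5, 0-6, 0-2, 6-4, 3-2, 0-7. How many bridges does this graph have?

The edges on the cycle 3-0-2-3 are not bridges since each lies on that cycle.
But removing 6-4 disconnects 6 from 4; removing 2-5 disconnects 2 from 5; removing 0-6 disconnects 0 from 6; removing 0-7 disconnects 0 from 7 — these are bridges.
In total 5 edges are bridges.

5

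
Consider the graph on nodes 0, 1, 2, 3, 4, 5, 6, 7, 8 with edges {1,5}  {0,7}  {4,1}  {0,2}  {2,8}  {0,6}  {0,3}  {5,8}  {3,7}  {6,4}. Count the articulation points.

1

Removing 0 increases the component count from 1 to 2, so 0 is a cut vertex.
By contrast removing 6 leaves 1 component; it is not a cut vertex. No other vertex is a cut vertex either.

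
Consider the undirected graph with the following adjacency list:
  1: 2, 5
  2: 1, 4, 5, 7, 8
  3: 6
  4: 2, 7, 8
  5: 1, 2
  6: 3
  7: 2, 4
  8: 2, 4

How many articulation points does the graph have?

1

Removing 2 increases the component count from 2 to 3, so 2 is a cut vertex.
By contrast removing 3 leaves 2 components; it is not a cut vertex. No other vertex is a cut vertex either.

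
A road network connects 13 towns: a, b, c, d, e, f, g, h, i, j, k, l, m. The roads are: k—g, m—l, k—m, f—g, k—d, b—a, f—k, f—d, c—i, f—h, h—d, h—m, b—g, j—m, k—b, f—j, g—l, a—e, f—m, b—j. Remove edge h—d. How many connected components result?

h and d are still connected via h-f-d, so the component count stays at 2.

2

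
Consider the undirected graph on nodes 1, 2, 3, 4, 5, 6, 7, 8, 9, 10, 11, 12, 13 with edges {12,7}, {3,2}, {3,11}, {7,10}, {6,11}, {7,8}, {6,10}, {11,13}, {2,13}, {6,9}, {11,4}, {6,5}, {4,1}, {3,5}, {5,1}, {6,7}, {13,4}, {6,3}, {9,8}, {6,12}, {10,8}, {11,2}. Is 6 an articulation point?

Deleting 6 raises the number of components from 1 to 2, so 6 is a cut vertex.

Yes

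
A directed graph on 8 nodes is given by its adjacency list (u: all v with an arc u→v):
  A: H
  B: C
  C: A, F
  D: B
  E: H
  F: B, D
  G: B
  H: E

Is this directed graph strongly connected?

There is no directed path from H to A, so the graph is not strongly connected.

No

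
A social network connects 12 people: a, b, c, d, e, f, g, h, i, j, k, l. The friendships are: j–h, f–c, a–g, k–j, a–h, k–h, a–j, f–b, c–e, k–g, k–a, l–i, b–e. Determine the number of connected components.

d is isolated — a component by itself.
Starting from i we can reach i, l. That is one component of size 2.
Starting from b we can reach b, c, e, f. That is one component of size 4.
Starting from a we can reach a, g, h, j, k. That is one component of size 5.
Total: 4 components.

4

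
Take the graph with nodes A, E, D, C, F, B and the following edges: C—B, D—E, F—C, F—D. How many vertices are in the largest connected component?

A is isolated — a component by itself.
Starting from B we can reach B, C, D, E, F. That is one component of size 5.
The largest has 5 vertices.

5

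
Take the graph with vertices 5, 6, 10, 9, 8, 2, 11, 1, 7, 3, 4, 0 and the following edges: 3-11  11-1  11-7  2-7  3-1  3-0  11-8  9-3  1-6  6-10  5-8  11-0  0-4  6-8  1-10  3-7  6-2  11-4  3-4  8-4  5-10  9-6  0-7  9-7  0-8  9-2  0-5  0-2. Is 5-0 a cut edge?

No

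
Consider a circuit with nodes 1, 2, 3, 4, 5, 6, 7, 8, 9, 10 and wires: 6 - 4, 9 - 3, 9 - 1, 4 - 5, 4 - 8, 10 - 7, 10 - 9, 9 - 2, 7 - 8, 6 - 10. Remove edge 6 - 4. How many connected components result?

6 and 4 are still connected via 6-10-7-8-4, so the component count stays at 1.

1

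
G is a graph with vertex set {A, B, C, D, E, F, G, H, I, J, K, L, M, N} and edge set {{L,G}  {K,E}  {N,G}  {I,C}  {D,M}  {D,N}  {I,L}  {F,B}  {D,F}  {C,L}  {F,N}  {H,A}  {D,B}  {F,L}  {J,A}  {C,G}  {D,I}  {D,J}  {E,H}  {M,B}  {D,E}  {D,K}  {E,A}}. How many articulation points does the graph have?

Removing D increases the component count from 1 to 2, so D is a cut vertex.
By contrast removing J leaves 1 component; it is not a cut vertex. No other vertex is a cut vertex either.

1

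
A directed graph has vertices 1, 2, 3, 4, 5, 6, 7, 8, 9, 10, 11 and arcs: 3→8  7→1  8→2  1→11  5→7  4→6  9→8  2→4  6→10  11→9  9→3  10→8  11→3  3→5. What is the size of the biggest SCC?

{1, 3, 5, 7, 9, 11} are all mutually reachable — one SCC of size 6.
{2, 4, 6, 8, 10} are all mutually reachable — one SCC of size 5.
The largest has 6 vertices.

6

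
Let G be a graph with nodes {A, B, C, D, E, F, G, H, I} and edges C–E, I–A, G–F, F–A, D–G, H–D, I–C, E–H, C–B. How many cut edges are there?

1

The edges on the cycle I-C-E-H-D-G-F-A-I are not bridges since each lies on that cycle.
But removing B–C disconnects B from C — this is a bridge.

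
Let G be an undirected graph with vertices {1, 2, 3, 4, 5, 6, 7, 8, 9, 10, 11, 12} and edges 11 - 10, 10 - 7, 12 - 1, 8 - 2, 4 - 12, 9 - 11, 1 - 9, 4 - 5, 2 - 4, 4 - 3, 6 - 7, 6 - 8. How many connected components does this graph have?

1

Starting from 1 we can reach 1, 2, 3, 4, 5, 6, 7, 8, 9, 10, 11, 12. That is one component of size 12.
Total: 1 component.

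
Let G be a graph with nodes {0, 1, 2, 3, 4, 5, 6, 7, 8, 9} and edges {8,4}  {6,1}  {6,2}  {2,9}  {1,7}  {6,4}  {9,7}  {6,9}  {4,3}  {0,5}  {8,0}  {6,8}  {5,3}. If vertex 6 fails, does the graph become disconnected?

Deleting 6 raises the number of components from 1 to 2, so 6 is a cut vertex.

Yes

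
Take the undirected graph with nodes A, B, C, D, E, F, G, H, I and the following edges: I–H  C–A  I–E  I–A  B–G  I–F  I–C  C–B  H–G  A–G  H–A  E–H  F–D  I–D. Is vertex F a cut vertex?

Deleting F leaves 1 component (was 1) (its neighbors D, I remain connected to each other), so F is not a cut vertex.

No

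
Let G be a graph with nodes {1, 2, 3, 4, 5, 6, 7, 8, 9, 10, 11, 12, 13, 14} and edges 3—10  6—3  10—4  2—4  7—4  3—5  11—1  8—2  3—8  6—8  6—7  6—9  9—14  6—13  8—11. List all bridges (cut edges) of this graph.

The edges on the cycle 6-7-4-10-3-6 are not bridges since each lies on that cycle.
But removing 1—11 disconnects 1 from 11; removing 5—3 disconnects 5 from 3; removing 14—9 disconnects 14 from 9; removing 6—9 disconnects 6 from 9 — these are bridges.
In total 6 edges are bridges.

1-11, 11-8, 13-6, 14-9, 3-5, 6-9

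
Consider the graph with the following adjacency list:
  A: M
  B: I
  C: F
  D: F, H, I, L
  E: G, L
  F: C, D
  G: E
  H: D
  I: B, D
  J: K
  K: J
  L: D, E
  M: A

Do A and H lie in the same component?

No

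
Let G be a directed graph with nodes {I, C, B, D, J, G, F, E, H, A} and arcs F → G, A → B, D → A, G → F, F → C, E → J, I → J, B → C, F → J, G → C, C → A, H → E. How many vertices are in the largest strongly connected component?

3

{A, B, C} are all mutually reachable — one SCC of size 3.
{F, G} are all mutually reachable — one SCC of size 2.
{D} is an SCC by itself.
{J} is an SCC by itself.
{E} is an SCC by itself.
(and 2 more singleton SCCs)
The largest has 3 vertices.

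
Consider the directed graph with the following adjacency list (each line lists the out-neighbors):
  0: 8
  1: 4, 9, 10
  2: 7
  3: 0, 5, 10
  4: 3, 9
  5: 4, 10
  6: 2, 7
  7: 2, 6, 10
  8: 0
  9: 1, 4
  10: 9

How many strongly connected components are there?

{1, 3, 4, 5, 9, 10} are all mutually reachable — one SCC of size 6.
{2, 6, 7} are all mutually reachable — one SCC of size 3.
{0, 8} are all mutually reachable — one SCC of size 2.
That gives 3 strongly connected components.

3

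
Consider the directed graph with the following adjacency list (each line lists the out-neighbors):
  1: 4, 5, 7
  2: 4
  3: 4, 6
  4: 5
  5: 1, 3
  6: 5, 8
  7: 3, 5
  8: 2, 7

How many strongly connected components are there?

{1, 2, 3, 4, 5, 6, 7, 8} are all mutually reachable — one SCC of size 8.
That gives 1 strongly connected component.

1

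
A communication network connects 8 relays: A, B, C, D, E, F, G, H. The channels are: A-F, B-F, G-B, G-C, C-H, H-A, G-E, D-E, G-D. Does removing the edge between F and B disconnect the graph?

After removing F-B, the path F-A-H-C-G-B still connects them, so the edge is not a bridge.

No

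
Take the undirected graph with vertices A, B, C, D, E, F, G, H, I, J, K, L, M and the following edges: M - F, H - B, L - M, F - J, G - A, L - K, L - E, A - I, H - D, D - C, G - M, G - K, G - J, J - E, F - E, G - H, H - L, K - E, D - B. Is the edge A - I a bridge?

Removing A - I leaves no path between A and I: the component count goes from 1 to 2. So it is a bridge.

Yes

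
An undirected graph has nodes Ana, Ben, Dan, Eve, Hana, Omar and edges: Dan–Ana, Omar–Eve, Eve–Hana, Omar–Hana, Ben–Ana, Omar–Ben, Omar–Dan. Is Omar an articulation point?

Deleting Omar raises the number of components from 1 to 2, so Omar is a cut vertex.

Yes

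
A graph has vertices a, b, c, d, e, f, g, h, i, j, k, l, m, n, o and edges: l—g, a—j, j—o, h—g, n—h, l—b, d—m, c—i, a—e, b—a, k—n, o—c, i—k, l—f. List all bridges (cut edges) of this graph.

a-e, d-m, f-l

The edges on the cycle l-b-a-j-o-c-i-k-n-h-g-l are not bridges since each lies on that cycle.
But removing d—m disconnects d from m; removing l—f disconnects l from f; removing a—e disconnects a from e — these are bridges.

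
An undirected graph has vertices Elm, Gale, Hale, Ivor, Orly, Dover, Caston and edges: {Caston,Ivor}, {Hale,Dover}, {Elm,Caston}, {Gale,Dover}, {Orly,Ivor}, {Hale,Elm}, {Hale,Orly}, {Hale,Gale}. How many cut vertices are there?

Removing Hale increases the component count from 1 to 2, so Hale is a cut vertex.
By contrast removing Elm leaves 1 component; it is not a cut vertex. No other vertex is a cut vertex either.

1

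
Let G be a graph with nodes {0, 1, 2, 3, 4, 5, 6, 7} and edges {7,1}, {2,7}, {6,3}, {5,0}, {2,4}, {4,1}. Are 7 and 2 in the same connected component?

Yes

From 7 we can reach 1, 2, 4, 7, which includes 2.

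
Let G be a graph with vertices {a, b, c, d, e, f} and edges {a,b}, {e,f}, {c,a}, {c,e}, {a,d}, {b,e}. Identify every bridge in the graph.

a-d, e-f

The edges on the cycle c-a-b-e-c are not bridges since each lies on that cycle.
But removing a - d disconnects a from d; removing e - f disconnects e from f — these are bridges.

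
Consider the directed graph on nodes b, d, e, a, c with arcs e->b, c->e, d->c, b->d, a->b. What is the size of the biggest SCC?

4

{b, c, d, e} are all mutually reachable — one SCC of size 4.
{a} is an SCC by itself.
The largest has 4 vertices.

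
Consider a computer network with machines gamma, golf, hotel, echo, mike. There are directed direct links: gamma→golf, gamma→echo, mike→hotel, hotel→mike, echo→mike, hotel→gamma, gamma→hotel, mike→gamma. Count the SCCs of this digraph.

2

{echo, mike, gamma, hotel} are all mutually reachable — one SCC of size 4.
{golf} is an SCC by itself.
That gives 2 strongly connected components.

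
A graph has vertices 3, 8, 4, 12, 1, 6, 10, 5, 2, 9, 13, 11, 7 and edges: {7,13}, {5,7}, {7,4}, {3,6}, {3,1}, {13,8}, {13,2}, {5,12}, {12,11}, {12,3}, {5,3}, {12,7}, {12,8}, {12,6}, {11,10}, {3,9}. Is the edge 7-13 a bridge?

No

After removing 7-13, the path 7-12-8-13 still connects them, so the edge is not a bridge.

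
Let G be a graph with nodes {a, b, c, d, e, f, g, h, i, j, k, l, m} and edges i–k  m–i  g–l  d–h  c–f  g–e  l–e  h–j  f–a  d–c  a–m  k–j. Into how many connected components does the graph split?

3

b is isolated — a component by itself.
Starting from e we can reach e, g, l. That is one component of size 3.
Starting from a we can reach a, c, d, f, h, i, j, k, m. That is one component of size 9.
Total: 3 components.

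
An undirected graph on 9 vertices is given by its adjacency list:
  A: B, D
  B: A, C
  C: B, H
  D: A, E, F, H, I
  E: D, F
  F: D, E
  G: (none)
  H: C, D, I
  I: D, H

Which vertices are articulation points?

D

Removing D increases the component count from 2 to 3, so D is a cut vertex.
By contrast removing E leaves 2 components; it is not a cut vertex. No other vertex is a cut vertex either.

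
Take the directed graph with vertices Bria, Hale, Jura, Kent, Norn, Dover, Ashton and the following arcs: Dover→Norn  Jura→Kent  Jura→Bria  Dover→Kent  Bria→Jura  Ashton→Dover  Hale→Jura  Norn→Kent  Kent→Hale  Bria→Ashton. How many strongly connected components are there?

1

{Bria, Hale, Jura, Kent, Norn, Dover, Ashton} are all mutually reachable — one SCC of size 7.
That gives 1 strongly connected component.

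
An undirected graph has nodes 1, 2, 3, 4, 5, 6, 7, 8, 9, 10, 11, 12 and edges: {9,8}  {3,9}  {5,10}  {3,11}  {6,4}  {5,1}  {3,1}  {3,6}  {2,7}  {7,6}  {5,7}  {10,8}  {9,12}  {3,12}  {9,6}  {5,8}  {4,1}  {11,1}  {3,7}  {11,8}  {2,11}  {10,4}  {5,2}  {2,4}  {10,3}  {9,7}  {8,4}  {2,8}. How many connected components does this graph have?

1

Starting from 1 we can reach 1, 2, 3, 4, 5, 6, 7, 8, 9, 10, 11, 12. That is one component of size 12.
Total: 1 component.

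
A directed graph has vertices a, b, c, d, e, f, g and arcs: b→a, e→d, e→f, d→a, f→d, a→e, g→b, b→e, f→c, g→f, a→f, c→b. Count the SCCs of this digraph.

{a, b, c, d, e, f} are all mutually reachable — one SCC of size 6.
{g} is an SCC by itself.
That gives 2 strongly connected components.

2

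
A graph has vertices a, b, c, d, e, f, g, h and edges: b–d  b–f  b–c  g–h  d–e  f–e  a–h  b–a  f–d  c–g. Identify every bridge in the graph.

The edges on the cycle b-f-e-d-b are not bridges since each lies on that cycle.
Every edge lies on some cycle, so there are no bridges.

none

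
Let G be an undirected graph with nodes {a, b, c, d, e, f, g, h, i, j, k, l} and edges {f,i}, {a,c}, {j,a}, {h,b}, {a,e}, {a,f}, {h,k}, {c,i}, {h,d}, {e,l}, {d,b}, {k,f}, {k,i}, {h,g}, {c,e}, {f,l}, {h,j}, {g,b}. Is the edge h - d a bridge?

After removing h - d, the path h-b-d still connects them, so the edge is not a bridge.

No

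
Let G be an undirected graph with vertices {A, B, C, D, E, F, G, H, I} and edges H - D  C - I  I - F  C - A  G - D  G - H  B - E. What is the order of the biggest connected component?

Starting from B we can reach B, E. That is one component of size 2.
Starting from D we can reach D, G, H. That is one component of size 3.
Starting from A we can reach A, C, F, I. That is one component of size 4.
The largest has 4 vertices.

4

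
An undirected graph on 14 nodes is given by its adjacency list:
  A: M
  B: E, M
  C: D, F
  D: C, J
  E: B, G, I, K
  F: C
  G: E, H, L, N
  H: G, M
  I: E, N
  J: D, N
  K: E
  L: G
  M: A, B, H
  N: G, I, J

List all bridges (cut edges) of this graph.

The edges on the cycle G-E-I-N-G are not bridges since each lies on that cycle.
But removing N-J disconnects N from J; removing K-E disconnects K from E; removing D-C disconnects D from C; removing L-G disconnects L from G — these are bridges.
In total 7 edges are bridges.

A-M, C-D, C-F, D-J, E-K, G-L, J-N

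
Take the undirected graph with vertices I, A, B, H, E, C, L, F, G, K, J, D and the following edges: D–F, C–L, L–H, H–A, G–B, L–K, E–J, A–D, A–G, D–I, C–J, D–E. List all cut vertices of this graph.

A, D, G, L

Removing A increases the component count from 1 to 2, so A is a cut vertex.
Removing D increases the component count from 1 to 3, so D is a cut vertex.
Removing G increases the component count from 1 to 2, so G is a cut vertex.
Likewise L is a cut vertex.
By contrast removing J leaves 1 component; it is not a cut vertex. No other vertex is a cut vertex either.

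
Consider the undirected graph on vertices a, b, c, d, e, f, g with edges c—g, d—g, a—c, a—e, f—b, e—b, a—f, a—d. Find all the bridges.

none

The edges on the cycle a-d-g-c-a are not bridges since each lies on that cycle.
Every edge lies on some cycle, so there are no bridges.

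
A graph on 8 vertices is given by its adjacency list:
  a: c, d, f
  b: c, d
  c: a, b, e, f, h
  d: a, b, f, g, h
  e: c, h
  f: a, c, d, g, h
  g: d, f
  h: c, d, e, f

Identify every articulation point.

none

Removing a, for instance, still leaves 1 component. No single vertex removal increases the component count — the graph has no articulation points.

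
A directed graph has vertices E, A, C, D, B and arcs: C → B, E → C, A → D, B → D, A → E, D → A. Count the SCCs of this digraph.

{A, B, C, D, E} are all mutually reachable — one SCC of size 5.
That gives 1 strongly connected component.

1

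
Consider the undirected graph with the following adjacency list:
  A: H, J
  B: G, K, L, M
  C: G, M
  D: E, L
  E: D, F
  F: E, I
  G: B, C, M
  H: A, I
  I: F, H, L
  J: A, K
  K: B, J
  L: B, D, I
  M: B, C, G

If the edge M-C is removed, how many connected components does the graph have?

M and C are still connected via M-G-C, so the component count stays at 1.

1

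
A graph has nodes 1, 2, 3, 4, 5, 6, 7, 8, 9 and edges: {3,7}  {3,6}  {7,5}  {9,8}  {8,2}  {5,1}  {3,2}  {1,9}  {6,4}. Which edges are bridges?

3-6, 4-6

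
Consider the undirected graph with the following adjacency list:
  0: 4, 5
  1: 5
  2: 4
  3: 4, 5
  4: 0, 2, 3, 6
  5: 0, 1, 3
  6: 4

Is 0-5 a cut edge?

After removing 0-5, the path 0-4-3-5 still connects them, so the edge is not a bridge.

No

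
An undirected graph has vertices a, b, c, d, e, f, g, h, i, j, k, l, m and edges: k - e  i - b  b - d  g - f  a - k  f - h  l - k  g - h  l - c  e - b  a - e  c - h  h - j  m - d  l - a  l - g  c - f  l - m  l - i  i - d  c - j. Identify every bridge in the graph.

The edges on the cycle g-f-h-g are not bridges since each lies on that cycle.
Every edge lies on some cycle, so there are no bridges.

none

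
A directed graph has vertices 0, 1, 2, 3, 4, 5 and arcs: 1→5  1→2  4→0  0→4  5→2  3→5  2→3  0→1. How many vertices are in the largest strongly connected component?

3

{2, 3, 5} are all mutually reachable — one SCC of size 3.
{0, 4} are all mutually reachable — one SCC of size 2.
{1} is an SCC by itself.
The largest has 3 vertices.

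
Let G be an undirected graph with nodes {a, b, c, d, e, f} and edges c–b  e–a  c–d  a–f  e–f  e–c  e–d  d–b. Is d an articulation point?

No

Deleting d leaves 1 component (was 1) (its neighbors b, c, e remain connected to each other), so d is not a cut vertex.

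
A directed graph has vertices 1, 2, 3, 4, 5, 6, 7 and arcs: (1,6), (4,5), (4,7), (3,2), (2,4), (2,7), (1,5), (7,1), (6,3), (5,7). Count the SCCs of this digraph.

1

{1, 2, 3, 4, 5, 6, 7} are all mutually reachable — one SCC of size 7.
That gives 1 strongly connected component.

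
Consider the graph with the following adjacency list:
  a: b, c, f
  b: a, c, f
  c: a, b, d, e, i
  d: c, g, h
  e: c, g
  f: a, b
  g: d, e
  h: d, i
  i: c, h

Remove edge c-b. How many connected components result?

1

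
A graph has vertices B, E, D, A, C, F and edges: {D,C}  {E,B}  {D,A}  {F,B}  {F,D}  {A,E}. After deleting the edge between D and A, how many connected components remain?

1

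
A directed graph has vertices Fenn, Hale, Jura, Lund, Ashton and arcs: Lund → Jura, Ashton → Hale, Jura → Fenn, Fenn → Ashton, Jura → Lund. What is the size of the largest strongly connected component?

{Jura, Lund} are all mutually reachable — one SCC of size 2.
{Hale} is an SCC by itself.
{Fenn} is an SCC by itself.
{Ashton} is an SCC by itself.
The largest has 2 vertices.

2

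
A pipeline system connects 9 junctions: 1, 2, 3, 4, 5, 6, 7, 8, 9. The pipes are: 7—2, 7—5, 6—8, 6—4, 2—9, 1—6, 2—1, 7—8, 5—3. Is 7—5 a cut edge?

Yes

Removing 7—5 leaves no path between 7 and 5: the component count goes from 1 to 2. So it is a bridge.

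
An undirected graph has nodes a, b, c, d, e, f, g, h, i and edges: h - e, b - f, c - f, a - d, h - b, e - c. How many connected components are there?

g is isolated — a component by itself.
i is isolated — a component by itself.
Starting from a we can reach a, d. That is one component of size 2.
Starting from b we can reach b, c, e, f, h. That is one component of size 5.
Total: 4 components.

4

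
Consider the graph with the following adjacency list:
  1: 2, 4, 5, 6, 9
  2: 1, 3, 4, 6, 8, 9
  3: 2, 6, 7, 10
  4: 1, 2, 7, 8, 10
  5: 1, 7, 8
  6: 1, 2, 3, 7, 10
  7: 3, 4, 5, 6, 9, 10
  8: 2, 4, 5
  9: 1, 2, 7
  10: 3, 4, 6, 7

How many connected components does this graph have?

1

Starting from 1 we can reach 1, 2, 3, 4, 5, 6, 7, 8, 9, 10. That is one component of size 10.
Total: 1 component.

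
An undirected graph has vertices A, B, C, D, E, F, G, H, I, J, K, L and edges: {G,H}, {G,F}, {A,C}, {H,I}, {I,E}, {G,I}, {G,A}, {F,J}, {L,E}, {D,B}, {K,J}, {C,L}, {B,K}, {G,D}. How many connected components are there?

1

Starting from A we can reach A, B, C, D, E, F, G, H, I, J, K, L. That is one component of size 12.
Total: 1 component.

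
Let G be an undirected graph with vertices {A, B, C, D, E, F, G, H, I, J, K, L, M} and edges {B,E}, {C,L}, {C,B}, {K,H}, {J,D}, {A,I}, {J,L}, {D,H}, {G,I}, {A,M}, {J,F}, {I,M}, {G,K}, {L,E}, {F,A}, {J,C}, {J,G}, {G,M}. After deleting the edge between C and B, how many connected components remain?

1

C and B are still connected via C-L-E-B, so the component count stays at 1.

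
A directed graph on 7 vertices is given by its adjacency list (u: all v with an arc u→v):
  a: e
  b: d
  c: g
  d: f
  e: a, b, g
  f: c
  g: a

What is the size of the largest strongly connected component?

7

{a, b, c, d, e, f, g} are all mutually reachable — one SCC of size 7.
The largest has 7 vertices.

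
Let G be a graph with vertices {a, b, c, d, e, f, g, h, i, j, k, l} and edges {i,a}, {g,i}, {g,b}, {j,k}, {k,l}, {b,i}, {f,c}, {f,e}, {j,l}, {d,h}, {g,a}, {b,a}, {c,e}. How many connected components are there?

4

Starting from d we can reach d, h. That is one component of size 2.
Starting from j we can reach j, k, l. That is one component of size 3.
Starting from c we can reach c, e, f. That is one component of size 3.
Starting from a we can reach a, b, g, i. That is one component of size 4.
Total: 4 components.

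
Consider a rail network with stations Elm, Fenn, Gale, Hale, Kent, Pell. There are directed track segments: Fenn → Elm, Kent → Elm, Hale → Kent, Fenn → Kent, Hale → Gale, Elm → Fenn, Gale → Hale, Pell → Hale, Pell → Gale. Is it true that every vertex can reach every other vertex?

No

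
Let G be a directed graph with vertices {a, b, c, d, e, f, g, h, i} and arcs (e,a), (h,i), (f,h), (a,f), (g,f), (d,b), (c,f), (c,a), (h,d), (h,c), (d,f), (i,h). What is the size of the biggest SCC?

{a, c, d, f, h, i} are all mutually reachable — one SCC of size 6.
{g} is an SCC by itself.
{b} is an SCC by itself.
{e} is an SCC by itself.
The largest has 6 vertices.

6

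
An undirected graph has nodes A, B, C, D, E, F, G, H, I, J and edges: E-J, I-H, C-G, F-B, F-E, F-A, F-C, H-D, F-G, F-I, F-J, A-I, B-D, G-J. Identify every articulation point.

F

Removing F increases the component count from 1 to 2, so F is a cut vertex.
By contrast removing H leaves 1 component; it is not a cut vertex. No other vertex is a cut vertex either.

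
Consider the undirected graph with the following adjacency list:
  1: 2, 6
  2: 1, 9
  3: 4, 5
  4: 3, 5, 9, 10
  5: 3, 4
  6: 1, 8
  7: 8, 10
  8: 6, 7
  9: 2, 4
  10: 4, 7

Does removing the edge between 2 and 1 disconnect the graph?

No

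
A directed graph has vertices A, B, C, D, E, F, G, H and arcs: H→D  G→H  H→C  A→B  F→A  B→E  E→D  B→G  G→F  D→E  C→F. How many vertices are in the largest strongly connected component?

{A, B, C, F, G, H} are all mutually reachable — one SCC of size 6.
{D, E} are all mutually reachable — one SCC of size 2.
The largest has 6 vertices.

6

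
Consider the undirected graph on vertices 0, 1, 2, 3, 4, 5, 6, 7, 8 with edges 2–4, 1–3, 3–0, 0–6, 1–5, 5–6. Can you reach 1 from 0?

From 0 we can reach 0, 1, 3, 5, 6, which includes 1.

Yes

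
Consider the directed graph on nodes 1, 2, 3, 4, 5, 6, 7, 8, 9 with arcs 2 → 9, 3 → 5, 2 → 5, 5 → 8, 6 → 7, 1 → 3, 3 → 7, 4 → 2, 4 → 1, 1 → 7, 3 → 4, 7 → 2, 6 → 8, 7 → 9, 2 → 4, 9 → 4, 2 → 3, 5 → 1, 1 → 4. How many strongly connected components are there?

3

{1, 2, 3, 4, 5, 7, 9} are all mutually reachable — one SCC of size 7.
{6} is an SCC by itself.
{8} is an SCC by itself.
That gives 3 strongly connected components.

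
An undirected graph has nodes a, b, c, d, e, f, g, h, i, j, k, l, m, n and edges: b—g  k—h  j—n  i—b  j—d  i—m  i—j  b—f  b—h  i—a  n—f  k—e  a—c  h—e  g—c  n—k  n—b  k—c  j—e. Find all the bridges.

d-j, i-m

The edges on the cycle i-a-c-g-b-n-j-i are not bridges since each lies on that cycle.
But removing m—i disconnects m from i; removing j—d disconnects j from d — these are bridges.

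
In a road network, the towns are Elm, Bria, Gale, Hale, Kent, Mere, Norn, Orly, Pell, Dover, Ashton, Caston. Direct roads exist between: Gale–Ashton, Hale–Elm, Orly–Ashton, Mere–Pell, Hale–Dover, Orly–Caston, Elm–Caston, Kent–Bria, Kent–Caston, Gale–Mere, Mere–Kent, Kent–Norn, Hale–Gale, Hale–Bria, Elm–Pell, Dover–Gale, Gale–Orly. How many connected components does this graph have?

Starting from Elm we can reach Elm, Bria, Gale, Hale, Kent, Mere, Norn, Orly, Pell, Dover, Ashton, Caston. That is one component of size 12.
Total: 1 component.

1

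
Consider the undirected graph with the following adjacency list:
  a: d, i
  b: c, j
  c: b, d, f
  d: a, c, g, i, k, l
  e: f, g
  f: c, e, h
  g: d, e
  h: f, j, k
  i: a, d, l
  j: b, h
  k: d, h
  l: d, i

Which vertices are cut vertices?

Removing d increases the component count from 1 to 2, so d is a cut vertex.
By contrast removing i leaves 1 component; it is not a cut vertex. No other vertex is a cut vertex either.

d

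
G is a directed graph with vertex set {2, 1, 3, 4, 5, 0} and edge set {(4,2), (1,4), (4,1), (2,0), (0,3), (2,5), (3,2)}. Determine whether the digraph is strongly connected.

No

There is no directed path from 0 to 4, so the graph is not strongly connected.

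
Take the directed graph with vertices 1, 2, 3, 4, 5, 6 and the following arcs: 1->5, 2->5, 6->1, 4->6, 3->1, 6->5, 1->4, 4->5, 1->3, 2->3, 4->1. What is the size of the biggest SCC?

4

{1, 3, 4, 6} are all mutually reachable — one SCC of size 4.
{2} is an SCC by itself.
{5} is an SCC by itself.
The largest has 4 vertices.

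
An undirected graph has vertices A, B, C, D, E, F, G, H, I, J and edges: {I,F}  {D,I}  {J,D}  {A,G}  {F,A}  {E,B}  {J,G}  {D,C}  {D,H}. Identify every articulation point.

D

Removing D increases the component count from 2 to 4, so D is a cut vertex.
By contrast removing F leaves 2 components; it is not a cut vertex. No other vertex is a cut vertex either.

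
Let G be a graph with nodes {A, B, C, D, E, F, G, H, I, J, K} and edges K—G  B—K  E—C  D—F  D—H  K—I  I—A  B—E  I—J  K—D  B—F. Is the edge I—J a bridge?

Yes

Removing I—J leaves no path between I and J: the component count goes from 1 to 2. So it is a bridge.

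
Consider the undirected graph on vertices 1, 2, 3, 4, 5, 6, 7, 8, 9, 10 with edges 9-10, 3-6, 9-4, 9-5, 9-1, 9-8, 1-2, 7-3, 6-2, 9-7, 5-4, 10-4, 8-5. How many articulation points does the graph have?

Removing 9 increases the component count from 1 to 2, so 9 is a cut vertex.
By contrast removing 5 leaves 1 component; it is not a cut vertex. No other vertex is a cut vertex either.

1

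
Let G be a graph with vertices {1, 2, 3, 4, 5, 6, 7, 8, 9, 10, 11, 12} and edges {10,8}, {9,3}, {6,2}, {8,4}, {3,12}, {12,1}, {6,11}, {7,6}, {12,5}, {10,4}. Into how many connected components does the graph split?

3

Starting from 4 we can reach 4, 8, 10. That is one component of size 3.
Starting from 2 we can reach 2, 6, 7, 11. That is one component of size 4.
Starting from 1 we can reach 1, 3, 5, 9, 12. That is one component of size 5.
Total: 3 components.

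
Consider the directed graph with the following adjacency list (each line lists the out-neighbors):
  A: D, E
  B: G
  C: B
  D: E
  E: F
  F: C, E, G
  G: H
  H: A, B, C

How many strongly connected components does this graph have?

{A, B, C, D, E, F, G, H} are all mutually reachable — one SCC of size 8.
That gives 1 strongly connected component.

1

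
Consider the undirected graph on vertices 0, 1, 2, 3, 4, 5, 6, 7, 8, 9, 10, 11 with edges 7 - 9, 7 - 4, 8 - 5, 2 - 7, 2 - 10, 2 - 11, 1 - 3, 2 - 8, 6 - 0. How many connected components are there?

Starting from 0 we can reach 0, 6. That is one component of size 2.
Starting from 1 we can reach 1, 3. That is one component of size 2.
Starting from 2 we can reach 2, 4, 5, 7, 8, 9, 10, 11. That is one component of size 8.
Total: 3 components.

3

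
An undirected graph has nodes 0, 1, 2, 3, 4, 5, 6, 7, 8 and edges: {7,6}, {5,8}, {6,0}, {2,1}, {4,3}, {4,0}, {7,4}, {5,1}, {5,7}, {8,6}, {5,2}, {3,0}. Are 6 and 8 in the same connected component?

From 6 we can reach 0, 1, 2, 3, 4, 5, 6, 7, 8, which includes 8.

Yes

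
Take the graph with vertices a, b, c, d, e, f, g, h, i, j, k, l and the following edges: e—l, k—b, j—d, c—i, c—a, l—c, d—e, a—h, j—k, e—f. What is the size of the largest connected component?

11

g is isolated — a component by itself.
Starting from a we can reach a, b, c, d, e, f, h, i, j, k, l. That is one component of size 11.
The largest has 11 vertices.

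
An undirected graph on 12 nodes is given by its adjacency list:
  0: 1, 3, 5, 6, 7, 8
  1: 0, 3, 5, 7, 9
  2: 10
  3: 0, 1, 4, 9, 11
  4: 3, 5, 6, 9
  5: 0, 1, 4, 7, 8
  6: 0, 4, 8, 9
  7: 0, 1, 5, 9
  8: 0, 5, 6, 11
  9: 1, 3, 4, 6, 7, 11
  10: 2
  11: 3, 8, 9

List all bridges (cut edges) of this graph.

The edges on the cycle 9-3-4-6-9 are not bridges since each lies on that cycle.
But removing 10-2 disconnects 10 from 2 — this is a bridge.

10-2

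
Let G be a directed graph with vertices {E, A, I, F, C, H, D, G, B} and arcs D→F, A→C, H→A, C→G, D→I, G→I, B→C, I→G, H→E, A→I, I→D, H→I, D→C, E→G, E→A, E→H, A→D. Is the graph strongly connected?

No

There is no directed path from B to H, so the graph is not strongly connected.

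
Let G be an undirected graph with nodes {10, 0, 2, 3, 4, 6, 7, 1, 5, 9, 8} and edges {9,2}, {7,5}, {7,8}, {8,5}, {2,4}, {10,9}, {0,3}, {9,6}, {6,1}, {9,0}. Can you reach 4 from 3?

From 3 we can reach 0, 1, 2, 3, 4, 6, 9, 10, which includes 4.

Yes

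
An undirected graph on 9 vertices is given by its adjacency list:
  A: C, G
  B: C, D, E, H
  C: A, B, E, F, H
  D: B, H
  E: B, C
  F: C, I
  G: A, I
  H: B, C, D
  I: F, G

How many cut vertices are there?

Removing C increases the component count from 1 to 2, so C is a cut vertex.
By contrast removing F leaves 1 component; it is not a cut vertex. No other vertex is a cut vertex either.

1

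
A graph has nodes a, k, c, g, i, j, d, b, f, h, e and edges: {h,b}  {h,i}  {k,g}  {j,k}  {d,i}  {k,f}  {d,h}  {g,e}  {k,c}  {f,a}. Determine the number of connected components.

2

Starting from b we can reach b, d, h, i. That is one component of size 4.
Starting from a we can reach a, c, e, f, g, j, k. That is one component of size 7.
Total: 2 components.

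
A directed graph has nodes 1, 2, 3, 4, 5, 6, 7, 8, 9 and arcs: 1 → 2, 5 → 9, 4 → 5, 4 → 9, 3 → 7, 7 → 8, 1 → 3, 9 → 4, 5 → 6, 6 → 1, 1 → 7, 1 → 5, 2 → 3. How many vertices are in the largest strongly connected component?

5

{1, 4, 5, 6, 9} are all mutually reachable — one SCC of size 5.
{3} is an SCC by itself.
{7} is an SCC by itself.
{2} is an SCC by itself.
{8} is an SCC by itself.
The largest has 5 vertices.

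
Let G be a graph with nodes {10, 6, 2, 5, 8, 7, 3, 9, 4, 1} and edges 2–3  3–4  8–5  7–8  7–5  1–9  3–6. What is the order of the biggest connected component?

4

10 is isolated — a component by itself.
Starting from 1 we can reach 1, 9. That is one component of size 2.
Starting from 5 we can reach 5, 7, 8. That is one component of size 3.
Starting from 2 we can reach 2, 3, 4, 6. That is one component of size 4.
The largest has 4 vertices.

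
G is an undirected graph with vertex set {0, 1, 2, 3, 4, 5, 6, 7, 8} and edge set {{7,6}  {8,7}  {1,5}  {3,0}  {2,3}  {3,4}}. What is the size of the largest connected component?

4

Starting from 1 we can reach 1, 5. That is one component of size 2.
Starting from 6 we can reach 6, 7, 8. That is one component of size 3.
Starting from 0 we can reach 0, 2, 3, 4. That is one component of size 4.
The largest has 4 vertices.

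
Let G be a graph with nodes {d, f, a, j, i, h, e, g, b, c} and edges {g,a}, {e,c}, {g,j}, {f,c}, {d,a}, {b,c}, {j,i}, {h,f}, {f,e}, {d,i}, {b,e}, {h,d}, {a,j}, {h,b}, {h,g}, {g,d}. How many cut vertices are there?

Removing h increases the component count from 1 to 2, so h is a cut vertex.
By contrast removing d leaves 1 component; it is not a cut vertex. No other vertex is a cut vertex either.

1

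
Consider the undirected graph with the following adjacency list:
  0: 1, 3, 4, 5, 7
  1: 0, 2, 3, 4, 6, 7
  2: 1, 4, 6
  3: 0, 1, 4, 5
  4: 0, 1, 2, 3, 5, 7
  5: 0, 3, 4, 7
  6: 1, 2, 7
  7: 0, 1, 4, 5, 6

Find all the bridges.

none

The edges on the cycle 7-6-2-4-1-7 are not bridges since each lies on that cycle.
Every edge lies on some cycle, so there are no bridges.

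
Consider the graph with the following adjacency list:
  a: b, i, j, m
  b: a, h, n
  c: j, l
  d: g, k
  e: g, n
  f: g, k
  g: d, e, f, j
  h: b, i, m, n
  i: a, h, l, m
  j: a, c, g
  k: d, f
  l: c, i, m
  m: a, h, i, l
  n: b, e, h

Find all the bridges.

The edges on the cycle n-b-h-n are not bridges since each lies on that cycle.
Every edge lies on some cycle, so there are no bridges.

none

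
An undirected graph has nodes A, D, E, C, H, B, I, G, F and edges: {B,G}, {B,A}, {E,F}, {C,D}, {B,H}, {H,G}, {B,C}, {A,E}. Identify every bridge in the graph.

A-B, A-E, B-C, C-D, E-F

The edges on the cycle B-H-G-B are not bridges since each lies on that cycle.
But removing A—E disconnects A from E; removing B—C disconnects B from C; removing E—F disconnects E from F; removing B—A disconnects B from A — these are bridges.
In total 5 edges are bridges.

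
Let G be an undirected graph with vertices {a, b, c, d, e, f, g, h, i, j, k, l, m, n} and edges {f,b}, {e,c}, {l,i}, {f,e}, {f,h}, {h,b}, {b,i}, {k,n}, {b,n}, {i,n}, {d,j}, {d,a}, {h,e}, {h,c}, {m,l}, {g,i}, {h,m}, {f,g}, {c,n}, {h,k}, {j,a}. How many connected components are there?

Starting from a we can reach a, d, j. That is one component of size 3.
Starting from b we can reach b, c, e, f, g, h, i, k, l, m, n. That is one component of size 11.
Total: 2 components.

2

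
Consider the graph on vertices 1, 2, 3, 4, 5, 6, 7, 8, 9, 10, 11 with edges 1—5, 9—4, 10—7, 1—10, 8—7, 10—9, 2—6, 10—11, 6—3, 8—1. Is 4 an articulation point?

No

Deleting 4 leaves 2 components (was 2), so 4 is not a cut vertex.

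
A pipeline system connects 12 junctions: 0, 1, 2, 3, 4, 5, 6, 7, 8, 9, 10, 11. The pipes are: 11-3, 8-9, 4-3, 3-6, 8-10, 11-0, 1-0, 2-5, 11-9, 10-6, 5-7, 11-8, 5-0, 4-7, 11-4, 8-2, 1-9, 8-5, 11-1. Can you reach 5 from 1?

Yes

From 1 we can reach 0, 1, 2, 3, 4, 5, 6, 7, 8, 9, 10, 11, which includes 5.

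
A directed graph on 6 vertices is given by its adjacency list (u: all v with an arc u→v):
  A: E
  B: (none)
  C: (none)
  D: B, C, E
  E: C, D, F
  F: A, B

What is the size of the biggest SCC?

4

{A, D, E, F} are all mutually reachable — one SCC of size 4.
{B} is an SCC by itself.
{C} is an SCC by itself.
The largest has 4 vertices.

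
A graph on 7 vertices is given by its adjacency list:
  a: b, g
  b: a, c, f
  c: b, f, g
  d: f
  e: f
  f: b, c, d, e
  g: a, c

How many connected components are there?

Starting from a we can reach a, b, c, d, e, f, g. That is one component of size 7.
Total: 1 component.

1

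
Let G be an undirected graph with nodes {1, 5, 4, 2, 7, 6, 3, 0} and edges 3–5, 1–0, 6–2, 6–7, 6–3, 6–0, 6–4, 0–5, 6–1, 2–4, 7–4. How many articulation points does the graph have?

1

Removing 6 increases the component count from 1 to 2, so 6 is a cut vertex.
By contrast removing 1 leaves 1 component; it is not a cut vertex. No other vertex is a cut vertex either.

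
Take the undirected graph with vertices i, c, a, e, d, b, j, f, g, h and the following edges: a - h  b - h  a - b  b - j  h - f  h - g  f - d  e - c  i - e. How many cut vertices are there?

Removing b increases the component count from 2 to 3, so b is a cut vertex.
Removing e increases the component count from 2 to 3, so e is a cut vertex.
Removing f increases the component count from 2 to 3, so f is a cut vertex.
Likewise h is a cut vertex.
By contrast removing g leaves 2 components; it is not a cut vertex. No other vertex is a cut vertex either.

4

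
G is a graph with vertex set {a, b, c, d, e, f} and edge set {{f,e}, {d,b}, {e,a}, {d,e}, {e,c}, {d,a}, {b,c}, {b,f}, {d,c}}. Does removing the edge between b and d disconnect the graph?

No

After removing b—d, the path b-c-d still connects them, so the edge is not a bridge.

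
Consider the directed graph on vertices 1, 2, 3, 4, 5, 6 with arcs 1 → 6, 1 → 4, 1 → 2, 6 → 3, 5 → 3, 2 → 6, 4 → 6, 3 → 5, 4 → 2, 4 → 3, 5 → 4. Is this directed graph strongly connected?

There is no directed path from 2 to 1, so the graph is not strongly connected.

No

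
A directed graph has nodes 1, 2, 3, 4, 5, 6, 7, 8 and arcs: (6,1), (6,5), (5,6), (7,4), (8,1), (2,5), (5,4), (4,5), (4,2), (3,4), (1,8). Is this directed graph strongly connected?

No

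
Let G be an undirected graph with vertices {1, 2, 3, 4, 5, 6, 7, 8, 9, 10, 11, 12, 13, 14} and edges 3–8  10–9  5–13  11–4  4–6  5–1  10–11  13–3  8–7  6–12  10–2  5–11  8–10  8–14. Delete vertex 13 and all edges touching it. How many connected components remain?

With 13 gone, the remaining components are: {1, 2, 3, 4, 5, 6, 7, 8, 9, 10, 11, 12, 14}.
That is 1 component.

1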